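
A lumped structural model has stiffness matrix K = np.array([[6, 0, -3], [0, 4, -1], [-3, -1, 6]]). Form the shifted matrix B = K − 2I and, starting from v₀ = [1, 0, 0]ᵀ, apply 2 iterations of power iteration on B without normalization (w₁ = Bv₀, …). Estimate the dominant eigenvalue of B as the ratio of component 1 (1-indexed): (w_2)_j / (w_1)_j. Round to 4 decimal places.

B = K − 2I has rows (4, 0, -3); (0, 2, -1); (-3, -1, 4)
w1 = Bv₀ = (4, 0, -3)
w2 = Bw1 = (25, 3, -24)
Ratio: 25/4 = 6.2500

6.2500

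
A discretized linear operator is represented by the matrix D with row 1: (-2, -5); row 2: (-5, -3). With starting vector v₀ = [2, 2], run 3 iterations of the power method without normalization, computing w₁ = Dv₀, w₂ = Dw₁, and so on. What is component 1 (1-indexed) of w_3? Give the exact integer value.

-806

w1 = Dv₀ = ((-2)·2 + (-5)·2; (-5)·2 + (-3)·2) = (-14, -16)
w2 = Dw1 = ((-2)·(-14) + (-5)·(-16); (-5)·(-14) + (-3)·(-16)) = (108, 118)
w3 = Dw2 = (-806, -894)
The requested component of w3 is -806.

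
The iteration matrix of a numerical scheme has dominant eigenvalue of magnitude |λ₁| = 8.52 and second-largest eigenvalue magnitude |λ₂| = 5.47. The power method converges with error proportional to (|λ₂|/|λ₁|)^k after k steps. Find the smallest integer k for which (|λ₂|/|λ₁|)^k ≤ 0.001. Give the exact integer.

|λ₂/λ₁| = 5.47/8.52 = 0.64202
Need k ≥ ln(0.001) / ln(0.64202) = -6.9078 / -0.4431 ≈ 15.588
Smallest integer k satisfying the bound: 16

16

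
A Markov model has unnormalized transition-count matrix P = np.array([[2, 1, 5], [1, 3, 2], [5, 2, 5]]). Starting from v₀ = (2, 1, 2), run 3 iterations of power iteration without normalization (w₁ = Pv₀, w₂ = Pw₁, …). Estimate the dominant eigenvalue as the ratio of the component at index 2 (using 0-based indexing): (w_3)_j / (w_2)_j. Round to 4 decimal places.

9.5172

w1 = Pv₀ = (2·2 + 1·1 + 5·2; 1·2 + 3·1 + 2·2; 5·2 + 2·1 + 5·2) = (15, 9, 22)
w2 = Pw1 = (2·15 + 1·9 + 5·22; 1·15 + 3·9 + 2·22; 5·15 + 2·9 + 5·22) = (149, 86, 203)
w3 = Pw2 = (1399, 813, 1932)
Ratio at component: 1932 / 203 = 9.5172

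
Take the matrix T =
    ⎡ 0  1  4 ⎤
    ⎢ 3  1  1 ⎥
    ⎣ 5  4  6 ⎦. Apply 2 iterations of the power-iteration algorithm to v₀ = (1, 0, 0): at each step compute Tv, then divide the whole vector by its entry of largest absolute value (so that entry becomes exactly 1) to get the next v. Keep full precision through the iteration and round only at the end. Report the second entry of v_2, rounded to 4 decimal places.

0.1905

Tv0 = (0.00000, 3.00000, 5.00000); divide by 5.00000 → v1 = (0.00000, 0.60000, 1.00000)
Tv1 = (4.60000, 1.60000, 8.40000); divide by 8.40000 → v2 = (0.54762, 0.19048, 1.00000)
Requested entry of v2: 8/42 = 0.1905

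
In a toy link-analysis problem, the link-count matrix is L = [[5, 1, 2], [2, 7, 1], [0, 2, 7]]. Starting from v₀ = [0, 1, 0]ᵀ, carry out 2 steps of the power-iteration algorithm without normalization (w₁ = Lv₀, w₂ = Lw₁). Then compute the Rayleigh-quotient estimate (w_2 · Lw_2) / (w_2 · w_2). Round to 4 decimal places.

w1 = Lv₀ = (5·0 + 1·1 + 2·0; 2·0 + 7·1 + 1·0; 0·0 + 2·1 + 7·0) = (1, 7, 2)
w2 = Lw1 = (5·1 + 1·7 + 2·2; 2·1 + 7·7 + 1·2; 0·1 + 2·7 + 7·2) = (16, 53, 28)
Lw2 = (189, 431, 302)
w2·Lw2 = 16·189 + 53·431 + 28·302 = 34323; w2·w2 = 16·16 + 53·53 + 28·28 = 3849
λ ≈ 34323/3849 = 8.9174

λ ≈ 8.9174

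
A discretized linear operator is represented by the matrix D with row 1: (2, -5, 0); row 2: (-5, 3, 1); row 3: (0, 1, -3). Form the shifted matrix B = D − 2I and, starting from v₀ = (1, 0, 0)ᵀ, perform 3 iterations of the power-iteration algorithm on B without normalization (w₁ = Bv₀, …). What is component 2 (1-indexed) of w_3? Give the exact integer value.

-135

B = D − 2I has rows (0, -5, 0); (-5, 1, 1); (0, 1, -5)
w1 = Bv₀ = (0·1 + (-5)·0 + 0·0; (-5)·1 + 1·0 + 1·0; 0·1 + 1·0 + (-5)·0) = (0, -5, 0)
w2 = Bw1 = (0·0 + (-5)·(-5) + 0·0; (-5)·0 + 1·(-5) + 1·0; 0·0 + 1·(-5) + (-5)·0) = (25, -5, -5)
w3 = Bw2 = (25, -135, 20)
Requested component of w3: -135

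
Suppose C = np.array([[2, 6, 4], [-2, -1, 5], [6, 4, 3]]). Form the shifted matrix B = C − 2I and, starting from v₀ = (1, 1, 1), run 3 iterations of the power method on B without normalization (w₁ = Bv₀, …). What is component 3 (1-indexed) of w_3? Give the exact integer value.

B = C − 2I has rows (0, 6, 4); (-2, -3, 5); (6, 4, 1)
w1 = Bv₀ = (10, 0, 11)
w2 = Bw1 = (44, 35, 71)
w3 = Bw2 = (494, 162, 475)
Requested component of w3: 475

475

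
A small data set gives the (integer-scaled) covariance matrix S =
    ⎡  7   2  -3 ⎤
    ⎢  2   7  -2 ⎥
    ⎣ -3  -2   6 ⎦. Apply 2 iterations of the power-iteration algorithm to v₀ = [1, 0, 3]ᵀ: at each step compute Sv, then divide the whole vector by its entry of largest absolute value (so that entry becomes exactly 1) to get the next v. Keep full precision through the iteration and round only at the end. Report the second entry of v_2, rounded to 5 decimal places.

-0.59615

Sv0 = (-2.000000, -4.000000, 15.000000); divide by 15.000000 → v1 = (-0.133333, -0.266667, 1.000000)
Sv1 = (-4.466667, -4.133333, 6.933333); divide by 6.933333 → v2 = (-0.644231, -0.596154, 1.000000)
Requested entry of v2: -62/104 = -0.59615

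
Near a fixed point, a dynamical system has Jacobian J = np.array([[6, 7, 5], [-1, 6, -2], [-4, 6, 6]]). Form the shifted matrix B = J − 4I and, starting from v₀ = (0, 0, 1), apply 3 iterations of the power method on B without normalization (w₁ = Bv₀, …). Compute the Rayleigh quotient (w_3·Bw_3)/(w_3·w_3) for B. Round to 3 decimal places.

μ ≈ 1.835

B = J − 4I has rows (2, 7, 5); (-1, 2, -2); (-4, 6, 2)
w1 = Bv₀ = (5, -2, 2)
w2 = Bw1 = (6, -13, -28)
w3 = Bw2 = (-219, 24, -158)
Bw3 = (-1060, 583, 704)
w3·Bw3 = 134900; w3·w3 = 73501; μ ≈ 134900/73501 = 1.835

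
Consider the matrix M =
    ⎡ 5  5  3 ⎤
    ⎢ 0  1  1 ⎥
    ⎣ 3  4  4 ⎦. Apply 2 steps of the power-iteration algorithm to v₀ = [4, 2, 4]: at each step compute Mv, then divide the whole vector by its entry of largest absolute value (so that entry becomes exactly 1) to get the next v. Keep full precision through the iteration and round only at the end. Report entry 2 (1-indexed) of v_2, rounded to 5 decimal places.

0.12069

Mv0 = (42.000000, 6.000000, 36.000000); divide by 42.000000 → v1 = (1.000000, 0.142857, 0.857143)
Mv1 = (8.285714, 1.000000, 7.000000); divide by 8.285714 → v2 = (1.000000, 0.120690, 0.844828)
Requested entry of v2: 42/348 = 0.12069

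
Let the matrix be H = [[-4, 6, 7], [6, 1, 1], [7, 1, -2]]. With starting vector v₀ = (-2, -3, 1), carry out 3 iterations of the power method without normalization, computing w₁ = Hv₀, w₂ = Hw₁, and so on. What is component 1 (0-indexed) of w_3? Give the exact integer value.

w1 = Hv₀ = (-3, -14, -19)
w2 = Hw1 = (-205, -51, 3)
w3 = Hw2 = (535, -1278, -1492)
The requested component of w3 is -1278.

-1278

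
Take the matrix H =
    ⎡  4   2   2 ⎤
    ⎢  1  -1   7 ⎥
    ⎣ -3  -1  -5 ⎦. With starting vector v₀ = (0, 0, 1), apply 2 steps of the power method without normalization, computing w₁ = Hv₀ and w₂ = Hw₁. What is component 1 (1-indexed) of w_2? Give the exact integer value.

w1 = Hv₀ = (4·0 + 2·0 + 2·1; 1·0 + (-1)·0 + 7·1; (-3)·0 + (-1)·0 + (-5)·1) = (2, 7, -5)
w2 = Hw1 = (4·2 + 2·7 + 2·(-5); 1·2 + (-1)·7 + 7·(-5); (-3)·2 + (-1)·7 + (-5)·(-5)) = (12, -40, 12)
The requested component of w2 is 12.

12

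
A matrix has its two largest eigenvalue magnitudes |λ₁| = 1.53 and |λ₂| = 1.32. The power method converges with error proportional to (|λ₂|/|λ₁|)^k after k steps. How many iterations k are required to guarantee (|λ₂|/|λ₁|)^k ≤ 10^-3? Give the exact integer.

|λ₂/λ₁| = 1.32/1.53 = 0.86275
Need k ≥ ln(10^-3) / ln(0.86275) = -6.9078 / -0.1476 ≈ 46.789
Smallest integer k satisfying the bound: 47

47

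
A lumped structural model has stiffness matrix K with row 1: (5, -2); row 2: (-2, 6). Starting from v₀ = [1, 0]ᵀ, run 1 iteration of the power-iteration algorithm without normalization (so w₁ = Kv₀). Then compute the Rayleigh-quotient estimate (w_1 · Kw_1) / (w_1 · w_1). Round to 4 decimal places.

λ ≈ 6.5172

w1 = Kv₀ = (5·1 + (-2)·0; (-2)·1 + 6·0) = (5, -2)
Kw1 = (29, -22)
w1·Kw1 = 5·29 + (-2)·(-22) = 189; w1·w1 = 5·5 + (-2)·(-2) = 29
λ ≈ 189/29 = 6.5172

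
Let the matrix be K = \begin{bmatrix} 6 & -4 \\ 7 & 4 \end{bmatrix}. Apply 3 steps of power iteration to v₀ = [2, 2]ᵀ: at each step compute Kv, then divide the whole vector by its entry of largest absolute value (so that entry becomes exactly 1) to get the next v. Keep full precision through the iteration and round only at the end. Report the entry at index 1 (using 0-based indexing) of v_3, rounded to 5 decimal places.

Kv0 = (4.000000, 22.000000); divide by 22.000000 → v1 = (0.181818, 1.000000)
Kv1 = (-2.909091, 5.272727); divide by 5.272727 → v2 = (-0.551724, 1.000000)
Kv2 = (-7.310345, 0.137931); divide by -7.310345 → v3 = (1.000000, -0.018868)
Requested entry of v3: 16/-848 = -0.01887

-0.01887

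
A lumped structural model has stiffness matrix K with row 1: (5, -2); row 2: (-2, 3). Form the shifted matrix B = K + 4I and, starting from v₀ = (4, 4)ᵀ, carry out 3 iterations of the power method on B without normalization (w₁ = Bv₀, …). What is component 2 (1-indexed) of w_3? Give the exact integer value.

B = K + 4I has rows (9, -2); (-2, 7)
w1 = Bv₀ = (9·4 + (-2)·4; (-2)·4 + 7·4) = (28, 20)
w2 = Bw1 = (9·28 + (-2)·20; (-2)·28 + 7·20) = (212, 84)
w3 = Bw2 = (1740, 164)
Requested component of w3: 164

164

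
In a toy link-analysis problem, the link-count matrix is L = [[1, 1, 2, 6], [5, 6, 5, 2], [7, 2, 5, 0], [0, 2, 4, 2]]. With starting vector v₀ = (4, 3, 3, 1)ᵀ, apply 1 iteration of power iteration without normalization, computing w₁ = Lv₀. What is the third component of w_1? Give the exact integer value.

w1 = Lv₀ = (1·4 + 1·3 + 2·3 + 6·1; 5·4 + 6·3 + 5·3 + 2·1; 7·4 + 2·3 + 5·3 + 0·1; 0·4 + 2·3 + 4·3 + 2·1) = (19, 55, 49, 20)
The requested component of w1 is 49.

49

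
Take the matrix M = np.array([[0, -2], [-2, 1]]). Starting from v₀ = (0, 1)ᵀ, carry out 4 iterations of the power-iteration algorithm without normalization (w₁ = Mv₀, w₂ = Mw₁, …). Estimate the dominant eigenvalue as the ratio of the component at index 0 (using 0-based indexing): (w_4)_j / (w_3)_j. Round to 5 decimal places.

1.80000

w1 = Mv₀ = (0·0 + (-2)·1; (-2)·0 + 1·1) = (-2, 1)
w2 = Mw1 = (0·(-2) + (-2)·1; (-2)·(-2) + 1·1) = (-2, 5)
w3 = Mw2 = (-10, 9)
w4 = Mw3 = (-18, 29)
Ratio at component: -18 / -10 = 1.80000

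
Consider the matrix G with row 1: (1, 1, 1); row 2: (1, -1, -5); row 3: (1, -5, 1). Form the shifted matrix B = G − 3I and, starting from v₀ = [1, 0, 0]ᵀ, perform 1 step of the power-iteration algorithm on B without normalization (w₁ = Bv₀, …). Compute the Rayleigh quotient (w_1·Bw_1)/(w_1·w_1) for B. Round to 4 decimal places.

-5.3333

B = G − 3I has rows (-2, 1, 1); (1, -4, -5); (1, -5, -2)
w1 = Bv₀ = ((-2)·1 + 1·0 + 1·0; 1·1 + (-4)·0 + (-5)·0; 1·1 + (-5)·0 + (-2)·0) = (-2, 1, 1)
Bw1 = (6, -11, -9)
w1·Bw1 = -32; w1·w1 = 6; μ ≈ -32/6 = -5.3333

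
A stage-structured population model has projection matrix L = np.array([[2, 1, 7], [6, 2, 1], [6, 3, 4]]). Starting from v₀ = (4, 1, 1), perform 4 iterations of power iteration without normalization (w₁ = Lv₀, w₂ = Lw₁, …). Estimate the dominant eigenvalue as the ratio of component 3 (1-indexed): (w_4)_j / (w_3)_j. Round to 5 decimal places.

λ ≈ 11.05172

w1 = Lv₀ = (2·4 + 1·1 + 7·1; 6·4 + 2·1 + 1·1; 6·4 + 3·1 + 4·1) = (16, 27, 31)
w2 = Lw1 = (2·16 + 1·27 + 7·31; 6·16 + 2·27 + 1·31; 6·16 + 3·27 + 4·31) = (276, 181, 301)
w3 = Lw2 = (2840, 2319, 3403)
w4 = Lw3 = (31820, 25081, 37609)
Ratio at component: 37609 / 3403 = 11.05172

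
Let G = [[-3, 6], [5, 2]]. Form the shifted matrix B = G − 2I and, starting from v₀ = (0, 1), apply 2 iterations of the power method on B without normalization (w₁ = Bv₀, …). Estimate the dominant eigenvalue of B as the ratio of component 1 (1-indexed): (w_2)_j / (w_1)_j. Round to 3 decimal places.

B = G − 2I has rows (-5, 6); (5, 0)
w1 = Bv₀ = ((-5)·0 + 6·1; 5·0 + 0·1) = (6, 0)
w2 = Bw1 = ((-5)·6 + 6·0; 5·6 + 0·0) = (-30, 30)
Ratio: -30/6 = -5.000

μ ≈ -5.000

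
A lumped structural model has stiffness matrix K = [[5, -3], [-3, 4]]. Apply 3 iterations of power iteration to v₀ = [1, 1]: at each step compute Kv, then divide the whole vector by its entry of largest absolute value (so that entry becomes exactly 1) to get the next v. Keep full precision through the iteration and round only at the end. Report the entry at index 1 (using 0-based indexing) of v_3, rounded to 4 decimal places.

-0.7073

Kv0 = (2.00000, 1.00000); divide by 2.00000 → v1 = (1.00000, 0.50000)
Kv1 = (3.50000, -1.00000); divide by 3.50000 → v2 = (1.00000, -0.28571)
Kv2 = (5.85714, -4.14286); divide by 5.85714 → v3 = (1.00000, -0.70732)
Requested entry of v3: -29/41 = -0.7073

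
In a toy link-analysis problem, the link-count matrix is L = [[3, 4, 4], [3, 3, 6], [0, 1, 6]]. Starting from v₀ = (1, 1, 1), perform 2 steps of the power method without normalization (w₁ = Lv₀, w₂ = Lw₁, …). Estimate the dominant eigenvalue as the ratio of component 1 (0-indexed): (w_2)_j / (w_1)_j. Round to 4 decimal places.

9.2500

w1 = Lv₀ = (11, 12, 7)
w2 = Lw1 = (109, 111, 54)
Ratio at component: 111 / 12 = 9.2500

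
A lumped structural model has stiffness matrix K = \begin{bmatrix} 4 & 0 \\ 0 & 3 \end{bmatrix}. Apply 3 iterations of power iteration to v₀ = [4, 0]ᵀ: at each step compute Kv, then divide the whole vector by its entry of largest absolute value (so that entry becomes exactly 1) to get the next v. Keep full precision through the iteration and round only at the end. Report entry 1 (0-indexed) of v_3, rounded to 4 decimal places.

0.0000

Kv0 = (16.00000, 0.00000); divide by 16.00000 → v1 = (1.00000, 0.00000)
Kv1 = (4.00000, 0.00000); divide by 4.00000 → v2 = (1.00000, 0.00000)
Kv2 = (4.00000, 0.00000); divide by 4.00000 → v3 = (1.00000, 0.00000)
Requested entry of v3: 0/256 = 0.0000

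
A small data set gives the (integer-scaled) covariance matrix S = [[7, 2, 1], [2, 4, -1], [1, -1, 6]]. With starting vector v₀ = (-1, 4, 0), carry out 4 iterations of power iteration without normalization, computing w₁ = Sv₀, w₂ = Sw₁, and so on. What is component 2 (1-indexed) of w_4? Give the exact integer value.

2297

w1 = Sv₀ = (1, 14, -5)
w2 = Sw1 = (30, 63, -43)
w3 = Sw2 = (293, 355, -291)
w4 = Sw3 = (2470, 2297, -1808)
The requested component of w4 is 2297.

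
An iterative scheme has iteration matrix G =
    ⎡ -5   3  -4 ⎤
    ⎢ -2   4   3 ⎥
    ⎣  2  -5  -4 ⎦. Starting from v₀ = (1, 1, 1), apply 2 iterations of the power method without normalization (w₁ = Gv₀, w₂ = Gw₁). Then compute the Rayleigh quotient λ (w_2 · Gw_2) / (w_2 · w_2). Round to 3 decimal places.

-4.370

w1 = Gv₀ = ((-5)·1 + 3·1 + (-4)·1; (-2)·1 + 4·1 + 3·1; 2·1 + (-5)·1 + (-4)·1) = (-6, 5, -7)
w2 = Gw1 = ((-5)·(-6) + 3·5 + (-4)·(-7); (-2)·(-6) + 4·5 + 3·(-7); 2·(-6) + (-5)·5 + (-4)·(-7)) = (73, 11, -9)
Gw2 = (-296, -129, 127)
w2·Gw2 = 73·(-296) + 11·(-129) + (-9)·127 = -24170; w2·w2 = 73·73 + 11·11 + (-9)·(-9) = 5531
λ ≈ -24170/5531 = -4.370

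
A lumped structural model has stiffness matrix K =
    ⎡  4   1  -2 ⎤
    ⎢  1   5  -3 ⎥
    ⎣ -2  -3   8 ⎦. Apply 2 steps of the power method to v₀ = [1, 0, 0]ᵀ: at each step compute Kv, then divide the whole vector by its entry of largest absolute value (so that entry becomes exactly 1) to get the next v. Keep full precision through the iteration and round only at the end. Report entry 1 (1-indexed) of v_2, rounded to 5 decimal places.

-0.77778

Kv0 = (4.000000, 1.000000, -2.000000); divide by 4.000000 → v1 = (1.000000, 0.250000, -0.500000)
Kv1 = (5.250000, 3.750000, -6.750000); divide by -6.750000 → v2 = (-0.777778, -0.555556, 1.000000)
Requested entry of v2: 21/-27 = -0.77778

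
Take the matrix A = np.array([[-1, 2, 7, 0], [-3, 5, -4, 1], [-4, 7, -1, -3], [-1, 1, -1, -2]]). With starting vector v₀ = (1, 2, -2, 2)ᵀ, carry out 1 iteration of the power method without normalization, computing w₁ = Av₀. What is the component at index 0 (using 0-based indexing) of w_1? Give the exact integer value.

-11

w1 = Av₀ = ((-1)·1 + 2·2 + 7·(-2) + 0·2; (-3)·1 + 5·2 + (-4)·(-2) + 1·2; (-4)·1 + 7·2 + (-1)·(-2) + (-3)·2; (-1)·1 + 1·2 + (-1)·(-2) + (-2)·2) = (-11, 17, 6, -1)
The requested component of w1 is -11.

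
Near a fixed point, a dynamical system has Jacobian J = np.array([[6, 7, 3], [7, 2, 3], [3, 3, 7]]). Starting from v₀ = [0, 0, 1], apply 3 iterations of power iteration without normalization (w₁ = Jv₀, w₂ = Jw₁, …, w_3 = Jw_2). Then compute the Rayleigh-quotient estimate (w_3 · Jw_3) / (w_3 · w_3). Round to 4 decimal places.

w1 = Jv₀ = (3, 3, 7)
w2 = Jw1 = (60, 48, 67)
w3 = Jw2 = (897, 717, 793)
Jw3 = (12780, 10092, 10393)
w3·Jw3 = 897·12780 + 717·10092 + 793·10393 = 26941273; w3·w3 = 897·897 + 717·717 + 793·793 = 1947547
λ ≈ 26941273/1947547 = 13.8334

λ ≈ 13.8334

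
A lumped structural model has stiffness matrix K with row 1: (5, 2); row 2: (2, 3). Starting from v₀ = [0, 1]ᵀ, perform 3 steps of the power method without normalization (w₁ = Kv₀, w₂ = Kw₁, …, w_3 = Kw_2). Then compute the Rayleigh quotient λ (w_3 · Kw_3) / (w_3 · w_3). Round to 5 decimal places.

w1 = Kv₀ = (5·0 + 2·1; 2·0 + 3·1) = (2, 3)
w2 = Kw1 = (5·2 + 2·3; 2·2 + 3·3) = (16, 13)
w3 = Kw2 = (106, 71)
Kw3 = (672, 425)
w3·Kw3 = 106·672 + 71·425 = 101407; w3·w3 = 106·106 + 71·71 = 16277
λ ≈ 101407/16277 = 6.23008

λ ≈ 6.23008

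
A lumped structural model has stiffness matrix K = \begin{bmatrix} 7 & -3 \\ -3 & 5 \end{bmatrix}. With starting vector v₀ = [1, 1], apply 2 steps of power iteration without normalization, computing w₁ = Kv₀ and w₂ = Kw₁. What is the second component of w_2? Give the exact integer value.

-2

w1 = Kv₀ = (7·1 + (-3)·1; (-3)·1 + 5·1) = (4, 2)
w2 = Kw1 = (7·4 + (-3)·2; (-3)·4 + 5·2) = (22, -2)
The requested component of w2 is -2.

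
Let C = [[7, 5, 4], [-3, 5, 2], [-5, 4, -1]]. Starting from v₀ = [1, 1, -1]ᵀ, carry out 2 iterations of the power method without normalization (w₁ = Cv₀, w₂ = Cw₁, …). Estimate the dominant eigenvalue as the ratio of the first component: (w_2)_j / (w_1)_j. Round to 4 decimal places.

w1 = Cv₀ = (8, 0, 0)
w2 = Cw1 = (56, -24, -40)
Ratio at component: 56 / 8 = 7.0000

7.0000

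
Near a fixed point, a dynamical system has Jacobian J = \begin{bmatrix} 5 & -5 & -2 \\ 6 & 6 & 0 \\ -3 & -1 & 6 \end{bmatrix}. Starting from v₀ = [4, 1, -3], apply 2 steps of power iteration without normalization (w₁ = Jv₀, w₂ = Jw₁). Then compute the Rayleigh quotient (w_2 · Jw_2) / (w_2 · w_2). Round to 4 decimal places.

w1 = Jv₀ = (5·4 + (-5)·1 + (-2)·(-3); 6·4 + 6·1 + 0·(-3); (-3)·4 + (-1)·1 + 6·(-3)) = (21, 30, -31)
w2 = Jw1 = (5·21 + (-5)·30 + (-2)·(-31); 6·21 + 6·30 + 0·(-31); (-3)·21 + (-1)·30 + 6·(-31)) = (17, 306, -279)
Jw2 = (-887, 1938, -2031)
w2·Jw2 = 17·(-887) + 306·1938 + (-279)·(-2031) = 1144598; w2·w2 = 17·17 + 306·306 + (-279)·(-279) = 171766
λ ≈ 1144598/171766 = 6.6637

λ ≈ 6.6637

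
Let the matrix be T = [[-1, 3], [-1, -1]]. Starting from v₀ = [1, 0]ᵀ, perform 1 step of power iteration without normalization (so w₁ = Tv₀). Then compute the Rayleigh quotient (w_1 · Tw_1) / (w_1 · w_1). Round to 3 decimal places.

0.000

w1 = Tv₀ = ((-1)·1 + 3·0; (-1)·1 + (-1)·0) = (-1, -1)
Tw1 = (-2, 2)
w1·Tw1 = (-1)·(-2) + (-1)·2 = 0; w1·w1 = (-1)·(-1) + (-1)·(-1) = 2
λ ≈ 0/2 = 0.000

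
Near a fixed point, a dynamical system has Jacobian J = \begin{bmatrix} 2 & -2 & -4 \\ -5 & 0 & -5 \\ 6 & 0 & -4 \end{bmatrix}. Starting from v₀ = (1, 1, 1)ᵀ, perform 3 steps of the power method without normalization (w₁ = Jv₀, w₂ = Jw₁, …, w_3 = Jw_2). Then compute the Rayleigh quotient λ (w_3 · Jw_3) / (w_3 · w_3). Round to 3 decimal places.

λ ≈ -4.457

w1 = Jv₀ = (2·1 + (-2)·1 + (-4)·1; (-5)·1 + 0·1 + (-5)·1; 6·1 + 0·1 + (-4)·1) = (-4, -10, 2)
w2 = Jw1 = (2·(-4) + (-2)·(-10) + (-4)·2; (-5)·(-4) + 0·(-10) + (-5)·2; 6·(-4) + 0·(-10) + (-4)·2) = (4, 10, -32)
w3 = Jw2 = (116, 140, 152)
Jw3 = (-656, -1340, 88)
w3·Jw3 = 116·(-656) + 140·(-1340) + 152·88 = -250320; w3·w3 = 116·116 + 140·140 + 152·152 = 56160
λ ≈ -250320/56160 = -4.457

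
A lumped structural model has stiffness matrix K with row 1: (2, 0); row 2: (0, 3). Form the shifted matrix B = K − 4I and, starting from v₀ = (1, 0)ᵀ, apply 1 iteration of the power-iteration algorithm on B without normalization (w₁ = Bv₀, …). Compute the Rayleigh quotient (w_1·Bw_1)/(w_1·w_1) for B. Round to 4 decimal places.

B = K − 4I has rows (-2, 0); (0, -1)
w1 = Bv₀ = ((-2)·1 + 0·0; 0·1 + (-1)·0) = (-2, 0)
Bw1 = (4, 0)
w1·Bw1 = -8; w1·w1 = 4; μ ≈ -8/4 = -2.0000

-2.0000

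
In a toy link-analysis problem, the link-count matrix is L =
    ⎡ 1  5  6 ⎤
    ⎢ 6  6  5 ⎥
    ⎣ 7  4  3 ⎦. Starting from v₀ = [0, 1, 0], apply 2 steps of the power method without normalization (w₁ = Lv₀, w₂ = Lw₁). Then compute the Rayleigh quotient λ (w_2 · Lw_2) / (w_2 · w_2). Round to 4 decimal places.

w1 = Lv₀ = (1·0 + 5·1 + 6·0; 6·0 + 6·1 + 5·0; 7·0 + 4·1 + 3·0) = (5, 6, 4)
w2 = Lw1 = (1·5 + 5·6 + 6·4; 6·5 + 6·6 + 5·4; 7·5 + 4·6 + 3·4) = (59, 86, 71)
Lw2 = (915, 1225, 970)
w2·Lw2 = 59·915 + 86·1225 + 71·970 = 228205; w2·w2 = 59·59 + 86·86 + 71·71 = 15918
λ ≈ 228205/15918 = 14.3363

14.3363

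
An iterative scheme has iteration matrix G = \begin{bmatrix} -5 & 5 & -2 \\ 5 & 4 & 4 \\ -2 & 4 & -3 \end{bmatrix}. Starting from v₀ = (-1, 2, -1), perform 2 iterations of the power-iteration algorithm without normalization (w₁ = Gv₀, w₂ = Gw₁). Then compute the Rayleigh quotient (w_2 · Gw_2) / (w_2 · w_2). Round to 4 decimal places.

λ ≈ -7.7210

w1 = Gv₀ = ((-5)·(-1) + 5·2 + (-2)·(-1); 5·(-1) + 4·2 + 4·(-1); (-2)·(-1) + 4·2 + (-3)·(-1)) = (17, -1, 13)
w2 = Gw1 = ((-5)·17 + 5·(-1) + (-2)·13; 5·17 + 4·(-1) + 4·13; (-2)·17 + 4·(-1) + (-3)·13) = (-116, 133, -77)
Gw2 = (1399, -356, 995)
w2·Gw2 = (-116)·1399 + 133·(-356) + (-77)·995 = -286247; w2·w2 = (-116)·(-116) + 133·133 + (-77)·(-77) = 37074
λ ≈ -286247/37074 = -7.7210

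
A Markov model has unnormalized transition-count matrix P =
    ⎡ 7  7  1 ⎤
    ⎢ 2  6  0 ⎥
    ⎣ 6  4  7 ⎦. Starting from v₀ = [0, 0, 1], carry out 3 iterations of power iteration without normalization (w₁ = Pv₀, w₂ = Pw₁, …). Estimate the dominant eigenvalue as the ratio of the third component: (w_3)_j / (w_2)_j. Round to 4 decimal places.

λ ≈ 8.6727

w1 = Pv₀ = (7·0 + 7·0 + 1·1; 2·0 + 6·0 + 0·1; 6·0 + 4·0 + 7·1) = (1, 0, 7)
w2 = Pw1 = (7·1 + 7·0 + 1·7; 2·1 + 6·0 + 0·7; 6·1 + 4·0 + 7·7) = (14, 2, 55)
w3 = Pw2 = (167, 40, 477)
Ratio at component: 477 / 55 = 8.6727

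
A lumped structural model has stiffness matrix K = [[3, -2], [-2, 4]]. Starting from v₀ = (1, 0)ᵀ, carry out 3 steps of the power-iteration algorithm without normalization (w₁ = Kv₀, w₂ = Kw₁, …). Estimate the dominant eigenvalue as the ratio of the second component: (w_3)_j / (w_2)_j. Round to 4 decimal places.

λ ≈ 5.8571

w1 = Kv₀ = (3·1 + (-2)·0; (-2)·1 + 4·0) = (3, -2)
w2 = Kw1 = (3·3 + (-2)·(-2); (-2)·3 + 4·(-2)) = (13, -14)
w3 = Kw2 = (67, -82)
Ratio at component: -82 / -14 = 5.8571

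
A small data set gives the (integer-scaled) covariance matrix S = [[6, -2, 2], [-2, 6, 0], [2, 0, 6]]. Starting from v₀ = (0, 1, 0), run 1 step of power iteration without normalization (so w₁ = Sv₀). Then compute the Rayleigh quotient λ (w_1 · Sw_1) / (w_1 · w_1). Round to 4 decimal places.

7.2000

w1 = Sv₀ = (6·0 + (-2)·1 + 2·0; (-2)·0 + 6·1 + 0·0; 2·0 + 0·1 + 6·0) = (-2, 6, 0)
Sw1 = (-24, 40, -4)
w1·Sw1 = (-2)·(-24) + 6·40 + 0·(-4) = 288; w1·w1 = (-2)·(-2) + 6·6 + 0·0 = 40
λ ≈ 288/40 = 7.2000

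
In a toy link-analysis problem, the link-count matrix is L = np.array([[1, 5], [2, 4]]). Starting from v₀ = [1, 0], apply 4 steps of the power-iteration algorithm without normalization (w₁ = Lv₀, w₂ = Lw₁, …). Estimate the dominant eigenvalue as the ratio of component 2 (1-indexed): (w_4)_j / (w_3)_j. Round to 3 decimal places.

w1 = Lv₀ = (1·1 + 5·0; 2·1 + 4·0) = (1, 2)
w2 = Lw1 = (1·1 + 5·2; 2·1 + 4·2) = (11, 10)
w3 = Lw2 = (61, 62)
w4 = Lw3 = (371, 370)
Ratio at component: 370 / 62 = 5.968

5.968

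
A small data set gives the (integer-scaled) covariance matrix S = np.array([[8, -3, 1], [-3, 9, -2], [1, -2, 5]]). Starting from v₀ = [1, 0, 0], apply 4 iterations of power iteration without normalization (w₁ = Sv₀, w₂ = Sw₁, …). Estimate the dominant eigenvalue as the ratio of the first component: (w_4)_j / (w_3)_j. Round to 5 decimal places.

w1 = Sv₀ = (8·1 + (-3)·0 + 1·0; (-3)·1 + 9·0 + (-2)·0; 1·1 + (-2)·0 + 5·0) = (8, -3, 1)
w2 = Sw1 = (8·8 + (-3)·(-3) + 1·1; (-3)·8 + 9·(-3) + (-2)·1; 1·8 + (-2)·(-3) + 5·1) = (74, -53, 19)
w3 = Sw2 = (770, -737, 275)
w4 = Sw3 = (8646, -9493, 3619)
Ratio at component: 8646 / 770 = 11.22857

11.22857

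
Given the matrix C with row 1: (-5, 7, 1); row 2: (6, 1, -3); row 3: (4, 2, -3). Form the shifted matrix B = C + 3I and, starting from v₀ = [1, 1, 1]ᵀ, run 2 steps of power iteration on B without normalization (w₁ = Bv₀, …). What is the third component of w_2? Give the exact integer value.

B = C + 3I has rows (-2, 7, 1); (6, 4, -3); (4, 2, 0)
w1 = Bv₀ = ((-2)·1 + 7·1 + 1·1; 6·1 + 4·1 + (-3)·1; 4·1 + 2·1 + 0·1) = (6, 7, 6)
w2 = Bw1 = ((-2)·6 + 7·7 + 1·6; 6·6 + 4·7 + (-3)·6; 4·6 + 2·7 + 0·6) = (43, 46, 38)
Requested component of w2: 38

38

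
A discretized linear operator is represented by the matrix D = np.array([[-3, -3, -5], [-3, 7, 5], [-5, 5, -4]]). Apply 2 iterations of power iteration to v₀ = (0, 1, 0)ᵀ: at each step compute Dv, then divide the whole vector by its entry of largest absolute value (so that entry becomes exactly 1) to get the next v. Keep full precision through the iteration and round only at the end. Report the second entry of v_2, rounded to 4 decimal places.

1.0000

Dv0 = (-3.00000, 7.00000, 5.00000); divide by 7.00000 → v1 = (-0.42857, 1.00000, 0.71429)
Dv1 = (-5.28571, 11.85714, 4.28571); divide by 11.85714 → v2 = (-0.44578, 1.00000, 0.36145)
Requested entry of v2: 83/83 = 1.0000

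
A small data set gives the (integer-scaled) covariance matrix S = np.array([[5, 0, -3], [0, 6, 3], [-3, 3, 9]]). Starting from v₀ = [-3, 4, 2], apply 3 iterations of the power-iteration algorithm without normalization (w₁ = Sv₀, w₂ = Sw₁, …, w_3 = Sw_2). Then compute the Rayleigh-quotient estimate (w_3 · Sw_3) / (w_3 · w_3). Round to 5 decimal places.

11.84825

w1 = Sv₀ = (5·(-3) + 0·4 + (-3)·2; 0·(-3) + 6·4 + 3·2; (-3)·(-3) + 3·4 + 9·2) = (-21, 30, 39)
w2 = Sw1 = (5·(-21) + 0·30 + (-3)·39; 0·(-21) + 6·30 + 3·39; (-3)·(-21) + 3·30 + 9·39) = (-222, 297, 504)
w3 = Sw2 = (-2622, 3294, 6093)
Sw3 = (-31389, 38043, 72585)
w3·Sw3 = (-2622)·(-31389) + 3294·38043 + 6093·72585 = 649876005; w3·w3 = (-2622)·(-2622) + 3294·3294 + 6093·6093 = 54849969
λ ≈ 649876005/54849969 = 11.84825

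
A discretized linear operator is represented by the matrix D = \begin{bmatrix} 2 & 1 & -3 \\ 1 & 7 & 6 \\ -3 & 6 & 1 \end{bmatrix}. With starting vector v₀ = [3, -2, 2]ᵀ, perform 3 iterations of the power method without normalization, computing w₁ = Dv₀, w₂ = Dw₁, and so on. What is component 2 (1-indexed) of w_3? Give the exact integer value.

-751

w1 = Dv₀ = (-2, 1, -19)
w2 = Dw1 = (54, -109, -7)
w3 = Dw2 = (20, -751, -823)
The requested component of w3 is -751.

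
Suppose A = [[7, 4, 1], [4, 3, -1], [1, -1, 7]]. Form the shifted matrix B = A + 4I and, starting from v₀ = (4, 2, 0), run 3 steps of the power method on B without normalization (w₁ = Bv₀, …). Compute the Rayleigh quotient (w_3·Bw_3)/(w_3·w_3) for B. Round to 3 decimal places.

B = A + 4I has rows (11, 4, 1); (4, 7, -1); (1, -1, 11)
w1 = Bv₀ = (52, 30, 2)
w2 = Bw1 = (694, 416, 44)
w3 = Bw2 = (9342, 5644, 762)
Bw3 = (126100, 76114, 12080)
w3·Bw3 = 1616818576; w3·w3 = 119708344; μ ≈ 1616818576/119708344 = 13.506

13.506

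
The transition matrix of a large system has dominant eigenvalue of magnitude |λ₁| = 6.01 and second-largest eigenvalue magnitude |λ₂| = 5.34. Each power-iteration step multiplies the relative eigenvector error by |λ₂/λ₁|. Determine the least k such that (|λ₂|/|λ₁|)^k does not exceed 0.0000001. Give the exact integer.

|λ₂/λ₁| = 5.34/6.01 = 0.88852
Need k ≥ ln(0.0000001) / ln(0.88852) = -16.1181 / -0.1182 ≈ 136.364
Smallest integer k satisfying the bound: 137

137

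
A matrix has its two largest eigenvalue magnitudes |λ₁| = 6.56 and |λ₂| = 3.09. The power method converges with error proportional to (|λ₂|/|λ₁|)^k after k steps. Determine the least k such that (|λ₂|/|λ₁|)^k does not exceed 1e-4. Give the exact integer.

13

|λ₂/λ₁| = 3.09/6.56 = 0.47104
Need k ≥ ln(1e-4) / ln(0.47104) = -9.2103 / -0.7528 ≈ 12.234
Smallest integer k satisfying the bound: 13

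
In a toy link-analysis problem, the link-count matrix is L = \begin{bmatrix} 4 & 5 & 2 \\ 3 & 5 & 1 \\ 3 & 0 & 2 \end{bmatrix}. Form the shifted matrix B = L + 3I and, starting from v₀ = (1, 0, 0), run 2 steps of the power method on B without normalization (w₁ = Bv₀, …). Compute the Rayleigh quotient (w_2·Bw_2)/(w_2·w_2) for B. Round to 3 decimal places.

B = L + 3I has rows (7, 5, 2); (3, 8, 1); (3, 0, 5)
w1 = Bv₀ = (7, 3, 3)
w2 = Bw1 = (70, 48, 36)
Bw2 = (802, 630, 390)
w2·Bw2 = 100420; w2·w2 = 8500; μ ≈ 100420/8500 = 11.814

μ ≈ 11.814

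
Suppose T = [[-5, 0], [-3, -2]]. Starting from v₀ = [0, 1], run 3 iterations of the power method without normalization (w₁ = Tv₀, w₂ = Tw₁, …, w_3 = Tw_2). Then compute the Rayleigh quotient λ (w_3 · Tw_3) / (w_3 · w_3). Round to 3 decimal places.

-2.000

w1 = Tv₀ = ((-5)·0 + 0·1; (-3)·0 + (-2)·1) = (0, -2)
w2 = Tw1 = ((-5)·0 + 0·(-2); (-3)·0 + (-2)·(-2)) = (0, 4)
w3 = Tw2 = (0, -8)
Tw3 = (0, 16)
w3·Tw3 = 0·0 + (-8)·16 = -128; w3·w3 = 0·0 + (-8)·(-8) = 64
λ ≈ -128/64 = -2.000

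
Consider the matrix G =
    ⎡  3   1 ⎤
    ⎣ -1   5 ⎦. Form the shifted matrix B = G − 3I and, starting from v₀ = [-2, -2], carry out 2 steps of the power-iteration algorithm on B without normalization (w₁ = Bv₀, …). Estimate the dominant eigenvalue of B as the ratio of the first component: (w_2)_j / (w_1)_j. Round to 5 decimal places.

B = G − 3I has rows (0, 1); (-1, 2)
w1 = Bv₀ = (0·(-2) + 1·(-2); (-1)·(-2) + 2·(-2)) = (-2, -2)
w2 = Bw1 = (0·(-2) + 1·(-2); (-1)·(-2) + 2·(-2)) = (-2, -2)
Ratio: -2/-2 = 1.00000

μ ≈ 1.00000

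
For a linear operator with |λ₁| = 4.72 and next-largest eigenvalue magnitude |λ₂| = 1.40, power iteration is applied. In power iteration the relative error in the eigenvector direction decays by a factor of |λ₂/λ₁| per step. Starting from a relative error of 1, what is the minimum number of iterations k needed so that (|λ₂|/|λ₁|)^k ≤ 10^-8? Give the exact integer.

|λ₂/λ₁| = 1.40/4.72 = 0.29661
Need k ≥ ln(10^-8) / ln(0.29661) = -18.4207 / -1.2153 ≈ 15.157
Smallest integer k satisfying the bound: 16

16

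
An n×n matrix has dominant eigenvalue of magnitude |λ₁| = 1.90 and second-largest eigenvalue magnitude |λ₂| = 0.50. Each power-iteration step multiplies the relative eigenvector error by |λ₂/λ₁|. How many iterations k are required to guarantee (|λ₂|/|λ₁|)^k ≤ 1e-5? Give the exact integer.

9

|λ₂/λ₁| = 0.50/1.90 = 0.26316
Need k ≥ ln(1e-5) / ln(0.26316) = -11.5129 / -1.3350 ≈ 8.624
Smallest integer k satisfying the bound: 9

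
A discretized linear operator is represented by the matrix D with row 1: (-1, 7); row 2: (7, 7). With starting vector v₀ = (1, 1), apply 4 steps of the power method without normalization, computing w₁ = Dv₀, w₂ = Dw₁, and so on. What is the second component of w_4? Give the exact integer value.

17584

w1 = Dv₀ = ((-1)·1 + 7·1; 7·1 + 7·1) = (6, 14)
w2 = Dw1 = ((-1)·6 + 7·14; 7·6 + 7·14) = (92, 140)
w3 = Dw2 = (888, 1624)
w4 = Dw3 = (10480, 17584)
The requested component of w4 is 17584.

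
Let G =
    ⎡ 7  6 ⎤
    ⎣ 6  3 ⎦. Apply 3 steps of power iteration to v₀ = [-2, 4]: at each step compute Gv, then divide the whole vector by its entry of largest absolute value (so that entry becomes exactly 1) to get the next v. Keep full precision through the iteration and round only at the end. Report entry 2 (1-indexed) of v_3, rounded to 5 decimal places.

Gv0 = (10.000000, 0.000000); divide by 10.000000 → v1 = (1.000000, 0.000000)
Gv1 = (7.000000, 6.000000); divide by 7.000000 → v2 = (1.000000, 0.857143)
Gv2 = (12.142857, 8.571429); divide by 12.142857 → v3 = (1.000000, 0.705882)
Requested entry of v3: 600/850 = 0.70588

0.70588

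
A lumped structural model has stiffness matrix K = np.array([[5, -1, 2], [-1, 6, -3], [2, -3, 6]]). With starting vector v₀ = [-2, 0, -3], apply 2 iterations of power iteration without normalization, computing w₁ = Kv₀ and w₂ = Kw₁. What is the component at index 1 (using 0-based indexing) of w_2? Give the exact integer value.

w1 = Kv₀ = (-16, 11, -22)
w2 = Kw1 = (-135, 148, -197)
The requested component of w2 is 148.

148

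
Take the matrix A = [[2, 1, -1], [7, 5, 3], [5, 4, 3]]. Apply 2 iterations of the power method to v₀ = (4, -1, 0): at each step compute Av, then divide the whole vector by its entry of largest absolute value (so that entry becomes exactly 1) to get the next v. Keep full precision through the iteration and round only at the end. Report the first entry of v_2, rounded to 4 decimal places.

0.0991

Av0 = (7.00000, 23.00000, 16.00000); divide by 23.00000 → v1 = (0.30435, 1.00000, 0.69565)
Av1 = (0.91304, 9.21739, 7.60870); divide by 9.21739 → v2 = (0.09906, 1.00000, 0.82547)
Requested entry of v2: 21/212 = 0.0991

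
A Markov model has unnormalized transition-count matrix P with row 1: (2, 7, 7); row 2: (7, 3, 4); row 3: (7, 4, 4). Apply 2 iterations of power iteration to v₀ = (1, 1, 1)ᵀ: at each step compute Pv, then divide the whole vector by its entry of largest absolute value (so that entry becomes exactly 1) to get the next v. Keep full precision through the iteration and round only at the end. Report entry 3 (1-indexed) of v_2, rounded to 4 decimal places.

Pv0 = (16.00000, 14.00000, 15.00000); divide by 16.00000 → v1 = (1.00000, 0.87500, 0.93750)
Pv1 = (14.68750, 13.37500, 14.25000); divide by 14.68750 → v2 = (1.00000, 0.91064, 0.97021)
Requested entry of v2: 228/235 = 0.9702

0.9702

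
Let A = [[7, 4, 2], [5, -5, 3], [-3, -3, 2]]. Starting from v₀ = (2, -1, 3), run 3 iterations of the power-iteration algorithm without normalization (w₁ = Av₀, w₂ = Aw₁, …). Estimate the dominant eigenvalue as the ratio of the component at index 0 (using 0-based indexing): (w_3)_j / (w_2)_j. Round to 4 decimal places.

w1 = Av₀ = (7·2 + 4·(-1) + 2·3; 5·2 + (-5)·(-1) + 3·3; (-3)·2 + (-3)·(-1) + 2·3) = (16, 24, 3)
w2 = Aw1 = (7·16 + 4·24 + 2·3; 5·16 + (-5)·24 + 3·3; (-3)·16 + (-3)·24 + 2·3) = (214, -31, -114)
w3 = Aw2 = (1146, 883, -777)
Ratio at component: 1146 / 214 = 5.3551

λ ≈ 5.3551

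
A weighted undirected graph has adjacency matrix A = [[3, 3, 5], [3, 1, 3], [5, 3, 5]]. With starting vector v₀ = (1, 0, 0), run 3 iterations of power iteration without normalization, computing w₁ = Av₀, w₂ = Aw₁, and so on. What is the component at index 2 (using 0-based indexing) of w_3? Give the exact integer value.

541

w1 = Av₀ = (3·1 + 3·0 + 5·0; 3·1 + 1·0 + 3·0; 5·1 + 3·0 + 5·0) = (3, 3, 5)
w2 = Aw1 = (3·3 + 3·3 + 5·5; 3·3 + 1·3 + 3·5; 5·3 + 3·3 + 5·5) = (43, 27, 49)
w3 = Aw2 = (455, 303, 541)
The requested component of w3 is 541.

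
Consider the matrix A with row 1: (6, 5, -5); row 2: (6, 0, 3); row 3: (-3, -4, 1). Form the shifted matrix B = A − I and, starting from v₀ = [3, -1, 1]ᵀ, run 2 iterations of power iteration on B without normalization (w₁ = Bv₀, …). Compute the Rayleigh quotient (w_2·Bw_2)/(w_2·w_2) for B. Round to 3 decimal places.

6.805

B = A − I has rows (5, 5, -5); (6, -1, 3); (-3, -4, 0)
w1 = Bv₀ = (5·3 + 5·(-1) + (-5)·1; 6·3 + (-1)·(-1) + 3·1; (-3)·3 + (-4)·(-1) + 0·1) = (5, 22, -5)
w2 = Bw1 = (5·5 + 5·22 + (-5)·(-5); 6·5 + (-1)·22 + 3·(-5); (-3)·5 + (-4)·22 + 0·(-5)) = (160, -7, -103)
Bw2 = (1280, 658, -452)
w2·Bw2 = 246750; w2·w2 = 36258; μ ≈ 246750/36258 = 6.805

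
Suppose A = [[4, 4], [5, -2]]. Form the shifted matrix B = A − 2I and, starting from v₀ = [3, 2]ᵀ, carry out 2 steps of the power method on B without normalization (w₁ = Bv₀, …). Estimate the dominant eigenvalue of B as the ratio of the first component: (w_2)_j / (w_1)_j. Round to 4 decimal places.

B = A − 2I has rows (2, 4); (5, -4)
w1 = Bv₀ = (2·3 + 4·2; 5·3 + (-4)·2) = (14, 7)
w2 = Bw1 = (2·14 + 4·7; 5·14 + (-4)·7) = (56, 42)
Ratio: 56/14 = 4.0000

4.0000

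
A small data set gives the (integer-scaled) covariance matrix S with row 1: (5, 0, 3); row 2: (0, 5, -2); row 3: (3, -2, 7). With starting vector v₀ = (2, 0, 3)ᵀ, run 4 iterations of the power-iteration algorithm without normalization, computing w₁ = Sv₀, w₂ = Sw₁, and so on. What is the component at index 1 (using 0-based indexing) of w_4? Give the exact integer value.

w1 = Sv₀ = (5·2 + 0·0 + 3·3; 0·2 + 5·0 + (-2)·3; 3·2 + (-2)·0 + 7·3) = (19, -6, 27)
w2 = Sw1 = (5·19 + 0·(-6) + 3·27; 0·19 + 5·(-6) + (-2)·27; 3·19 + (-2)·(-6) + 7·27) = (176, -84, 258)
w3 = Sw2 = (1654, -936, 2502)
w4 = Sw3 = (15776, -9684, 24348)
The requested component of w4 is -9684.

-9684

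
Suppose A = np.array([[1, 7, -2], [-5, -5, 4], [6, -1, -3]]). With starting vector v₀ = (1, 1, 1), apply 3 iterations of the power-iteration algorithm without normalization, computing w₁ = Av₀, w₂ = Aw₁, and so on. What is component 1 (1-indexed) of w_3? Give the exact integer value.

w1 = Av₀ = (6, -6, 2)
w2 = Aw1 = (-40, 8, 36)
w3 = Aw2 = (-56, 304, -356)
The requested component of w3 is -56.

-56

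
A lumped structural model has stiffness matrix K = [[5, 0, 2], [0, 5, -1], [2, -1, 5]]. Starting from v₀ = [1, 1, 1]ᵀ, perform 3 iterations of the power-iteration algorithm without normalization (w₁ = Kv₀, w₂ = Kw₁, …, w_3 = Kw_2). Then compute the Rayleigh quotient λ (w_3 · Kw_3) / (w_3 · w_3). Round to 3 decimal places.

w1 = Kv₀ = (7, 4, 6)
w2 = Kw1 = (47, 14, 40)
w3 = Kw2 = (315, 30, 280)
Kw3 = (2135, -130, 2000)
w3·Kw3 = 315·2135 + 30·(-130) + 280·2000 = 1228625; w3·w3 = 315·315 + 30·30 + 280·280 = 178525
λ ≈ 1228625/178525 = 6.882

6.882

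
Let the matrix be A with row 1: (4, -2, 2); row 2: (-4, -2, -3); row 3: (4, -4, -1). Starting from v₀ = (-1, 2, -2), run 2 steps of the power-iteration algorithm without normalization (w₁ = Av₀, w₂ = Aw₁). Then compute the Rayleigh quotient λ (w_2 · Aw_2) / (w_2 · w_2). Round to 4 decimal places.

7.0636

w1 = Av₀ = (4·(-1) + (-2)·2 + 2·(-2); (-4)·(-1) + (-2)·2 + (-3)·(-2); 4·(-1) + (-4)·2 + (-1)·(-2)) = (-12, 6, -10)
w2 = Aw1 = (4·(-12) + (-2)·6 + 2·(-10); (-4)·(-12) + (-2)·6 + (-3)·(-10); 4·(-12) + (-4)·6 + (-1)·(-10)) = (-80, 66, -62)
Aw2 = (-576, 374, -522)
w2·Aw2 = (-80)·(-576) + 66·374 + (-62)·(-522) = 103128; w2·w2 = (-80)·(-80) + 66·66 + (-62)·(-62) = 14600
λ ≈ 103128/14600 = 7.0636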